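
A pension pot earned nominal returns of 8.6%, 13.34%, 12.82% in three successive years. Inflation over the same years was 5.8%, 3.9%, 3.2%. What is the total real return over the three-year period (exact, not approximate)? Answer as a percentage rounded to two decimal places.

22.41%

Compound the nominal returns: 1.0860 × 1.1334 × 1.1282 = 1.388670.
Compound inflation: 1.0580 × 1.0390 × 1.0320 = 1.134438.
Deflate: 1.388670 / 1.134438 = 1.224104.
Total real return = 1.224104 − 1 → 22.41%.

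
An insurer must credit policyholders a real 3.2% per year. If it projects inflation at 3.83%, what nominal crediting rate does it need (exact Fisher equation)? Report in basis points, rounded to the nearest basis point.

715 basis points

(1 + i) = (1 + r)(1 + π) = 1.03200 × 1.03830 = 1.0715256
i = 1.0715256 − 1, so the required nominal rate is 715 basis points.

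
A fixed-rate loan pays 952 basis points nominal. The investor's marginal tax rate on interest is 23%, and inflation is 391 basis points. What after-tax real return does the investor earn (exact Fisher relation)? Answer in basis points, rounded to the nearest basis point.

After-tax nominal return = 9.52% × (1 − 0.23) = 7.3304%.
1 + r = 1.073304 / 1.03910 = 1.032917
After-tax real rate = 1.032917 − 1 → 329 basis points.

329 basis points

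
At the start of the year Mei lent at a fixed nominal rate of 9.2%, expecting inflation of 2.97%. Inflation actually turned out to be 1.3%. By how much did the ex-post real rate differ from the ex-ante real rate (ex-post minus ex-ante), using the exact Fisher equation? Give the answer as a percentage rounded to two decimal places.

1.75%

Ex-ante: (1 + 0.0920)/(1 + 0.0297) − 1 = 6.0503%
Ex-post: (1 + 0.0920)/(1 + 0.0130) − 1 = 7.7986%
Difference (ex-post − ex-ante) = 1.7483% → 1.75%.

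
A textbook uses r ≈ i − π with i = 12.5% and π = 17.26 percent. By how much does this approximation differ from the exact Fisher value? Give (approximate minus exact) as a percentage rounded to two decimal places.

Approximate: r ≈ 12.500% − 17.260% = -4.7600%
Exact: (1 + 0.1250)/(1 + 0.1726) − 1 = -4.0594%
Error = -4.7600% − (-4.0594%) = -0.7006% → -0.70%.

-0.70%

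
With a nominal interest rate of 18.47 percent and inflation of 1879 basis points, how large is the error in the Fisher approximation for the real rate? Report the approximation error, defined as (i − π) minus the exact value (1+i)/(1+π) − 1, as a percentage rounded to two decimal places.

Approximate: r ≈ 18.470% − 18.790% = -0.3200%
Exact: (1 + 0.1847)/(1 + 0.1879) − 1 = -0.2694%
Error = -0.3200% − (-0.2694%) = -0.0506% → -0.05%.

-0.05%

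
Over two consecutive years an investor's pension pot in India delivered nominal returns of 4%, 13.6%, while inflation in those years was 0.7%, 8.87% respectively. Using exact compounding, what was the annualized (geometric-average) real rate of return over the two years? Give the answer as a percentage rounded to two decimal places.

Nominal growth factor = 1.0400 × 1.1360 = 1.18144000
Price-level growth factor = 1.0070 × 1.0887 = 1.09632090
Real growth factor = 1.18144000 / 1.09632090 = 1.07764068
Annualized real rate = 1.07764068^(1/2) − 1 = 3.8095% → 3.81%.

3.81%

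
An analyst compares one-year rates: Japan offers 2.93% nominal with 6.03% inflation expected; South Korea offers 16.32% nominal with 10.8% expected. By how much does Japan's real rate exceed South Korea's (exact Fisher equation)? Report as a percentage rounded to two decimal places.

-7.91%

Japan: (1 + 0.0293)/(1 + 0.0603) − 1 = -2.9237%
South Korea: (1 + 0.1632)/(1 + 0.1080) − 1 = 4.9819%
Differential = -2.9237% − 4.9819% = -7.9057% → -7.91%.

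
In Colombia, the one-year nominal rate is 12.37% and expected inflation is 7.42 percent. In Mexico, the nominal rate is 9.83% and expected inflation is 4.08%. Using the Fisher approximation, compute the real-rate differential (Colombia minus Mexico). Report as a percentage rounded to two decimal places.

Colombia: 12.37% − 7.42% = 4.950%
Mexico: 9.83% − 4.08% = 5.750%
Differential = -0.800% → -0.80%.

-0.80%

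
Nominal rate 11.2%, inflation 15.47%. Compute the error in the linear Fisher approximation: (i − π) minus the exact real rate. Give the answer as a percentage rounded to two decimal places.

-0.57%

Approximate: r ≈ 11.200% − 15.470% = -4.2700%
Exact: (1 + 0.1120)/(1 + 0.1547) − 1 = -3.6979%
Error = -4.2700% − (-3.6979%) = -0.5721% → -0.57%.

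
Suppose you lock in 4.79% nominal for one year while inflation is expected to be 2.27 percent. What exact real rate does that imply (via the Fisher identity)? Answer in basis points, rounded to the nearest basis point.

246 basis points

By the Fisher identity, 1 + r = (1 + i)/(1 + π).
1 + r = 1.04790 / 1.02270 = 1.024641
r = 1.024641 − 1 = 2.4641%, i.e. 246 basis points.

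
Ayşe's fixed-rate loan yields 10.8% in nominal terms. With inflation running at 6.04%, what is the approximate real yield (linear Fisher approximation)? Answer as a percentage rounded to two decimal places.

r ≈ i − π = 10.8% − 6.04% = 4.76%.

4.76%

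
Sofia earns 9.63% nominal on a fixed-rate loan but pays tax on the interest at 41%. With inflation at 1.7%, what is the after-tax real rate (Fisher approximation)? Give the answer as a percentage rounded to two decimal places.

3.98%

After-tax nominal return = 9.63% × (1 − 0.41) = 5.6817%.
r ≈ 5.6817% − 1.7% → 3.98%.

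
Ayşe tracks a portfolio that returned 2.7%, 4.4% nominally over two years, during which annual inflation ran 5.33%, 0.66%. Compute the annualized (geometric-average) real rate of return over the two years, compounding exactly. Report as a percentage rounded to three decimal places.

0.561%

Nominal growth factor = 1.0270 × 1.0440 = 1.07218800
Price-level growth factor = 1.0533 × 1.0066 = 1.06025178
Real growth factor = 1.07218800 / 1.06025178 = 1.01125791
Annualized real rate = 1.01125791^(1/2) − 1 = 0.5613% → 0.561%.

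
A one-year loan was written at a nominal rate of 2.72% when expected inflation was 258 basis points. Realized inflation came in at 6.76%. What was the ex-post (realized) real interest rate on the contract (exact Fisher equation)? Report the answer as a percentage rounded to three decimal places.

-3.784%

Ex-post: (1 + 0.0272)/(1 + 0.0676) − 1 = -3.7842%
So the realized real rate is -3.784%.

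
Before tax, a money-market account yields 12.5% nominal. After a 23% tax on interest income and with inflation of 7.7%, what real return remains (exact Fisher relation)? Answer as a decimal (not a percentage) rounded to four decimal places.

After-tax nominal return = 12.5% × (1 − 0.23) = 9.6250%.
1 + r = 1.09625 / 1.07700 = 1.017874
After-tax real rate = 1.017874 − 1 → 0.0179.

0.0179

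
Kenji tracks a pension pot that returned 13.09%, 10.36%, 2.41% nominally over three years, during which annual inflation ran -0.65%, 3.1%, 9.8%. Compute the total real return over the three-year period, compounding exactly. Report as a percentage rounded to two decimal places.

Compound the nominal returns: 1.1309 × 1.1036 × 1.0241 = 1.278140.
Compound inflation: 0.9935 × 1.0310 × 1.0980 = 1.124680.
Deflate: 1.278140 / 1.124680 = 1.136448.
Total real return = 1.136448 − 1 → 13.64%.

13.64%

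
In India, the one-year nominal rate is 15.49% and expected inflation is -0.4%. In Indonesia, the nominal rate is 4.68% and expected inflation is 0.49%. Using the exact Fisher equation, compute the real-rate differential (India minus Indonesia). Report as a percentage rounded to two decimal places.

India: (1 + 0.1549)/(1 − 0.0040) − 1 = 15.9538%
Indonesia: (1 + 0.0468)/(1 + 0.0049) − 1 = 4.1696%
Differential = 15.9538% − 4.1696% = 11.7842% → 11.78%.

11.78%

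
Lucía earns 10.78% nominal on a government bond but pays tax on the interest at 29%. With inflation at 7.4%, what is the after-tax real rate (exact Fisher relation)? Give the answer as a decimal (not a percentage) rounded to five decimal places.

After-tax nominal return = 10.78% × (1 − 0.29) = 7.6538%.
1 + r = 1.076538 / 1.07400 = 1.002363
After-tax real rate = 1.002363 − 1 → 0.00236.

0.00236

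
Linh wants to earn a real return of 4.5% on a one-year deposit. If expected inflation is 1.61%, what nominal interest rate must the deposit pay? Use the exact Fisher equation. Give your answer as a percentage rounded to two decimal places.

6.18%

(1 + i) = (1 + r)(1 + π) = 1.04500 × 1.01610 = 1.0618245
i = 1.0618245 − 1, so the required nominal rate is 6.18%.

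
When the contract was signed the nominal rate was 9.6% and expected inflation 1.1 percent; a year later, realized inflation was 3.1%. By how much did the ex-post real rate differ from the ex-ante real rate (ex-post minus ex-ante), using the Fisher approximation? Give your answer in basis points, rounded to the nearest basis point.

-200 basis points

Ex-ante: 9.6% − 1.1% = 8.500%
Ex-post: 9.6% − 3.1% = 6.500%
Difference (ex-post − ex-ante) = -2.0000% → -200 basis points.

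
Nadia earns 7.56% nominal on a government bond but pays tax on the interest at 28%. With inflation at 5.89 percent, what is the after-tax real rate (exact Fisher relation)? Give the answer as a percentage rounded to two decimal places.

-0.42%

After-tax nominal return = 7.56% × (1 − 0.28) = 5.4432%.
1 + r = 1.054432 / 1.05890 = 0.995781
After-tax real rate = 0.995781 − 1 → -0.42%.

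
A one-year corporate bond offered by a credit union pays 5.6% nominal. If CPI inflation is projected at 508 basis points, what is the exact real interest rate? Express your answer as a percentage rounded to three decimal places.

By the Fisher identity, 1 + r = (1 + i)/(1 + π).
1 + r = 1.05600 / 1.05080 = 1.004949
r = 1.004949 − 1 = 0.4949%, i.e. 0.495%.

0.495%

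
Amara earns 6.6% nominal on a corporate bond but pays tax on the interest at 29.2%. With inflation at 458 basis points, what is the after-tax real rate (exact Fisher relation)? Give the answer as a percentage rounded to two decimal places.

0.09%

After-tax nominal return = 6.6% × (1 − 0.292) = 4.6728%.
1 + r = 1.046728 / 1.04580 = 1.000887
After-tax real rate = 1.000887 − 1 → 0.09%.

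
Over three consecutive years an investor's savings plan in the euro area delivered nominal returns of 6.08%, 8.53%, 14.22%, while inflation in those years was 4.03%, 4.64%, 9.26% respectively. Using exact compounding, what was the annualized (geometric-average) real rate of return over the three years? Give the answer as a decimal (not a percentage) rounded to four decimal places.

Nominal growth factor = 1.0608 × 1.0853 × 1.1422 = 1.31499914
Price-level growth factor = 1.0403 × 1.0464 × 1.0926 = 1.18937149
Real growth factor = 1.31499914 / 1.18937149 = 1.10562524
Annualized real rate = 1.10562524^(1/3) − 1 = 3.4037% → 0.0340.

0.0340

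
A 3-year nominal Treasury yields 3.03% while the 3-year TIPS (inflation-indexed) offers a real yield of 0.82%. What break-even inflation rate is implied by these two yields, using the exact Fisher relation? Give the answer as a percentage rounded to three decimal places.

2.192%

(1 + π) = (1 + i)/(1 + r) = 1.03030 / 1.00820 = 1.021920
Break-even inflation = 1.021920 − 1 → 2.192%.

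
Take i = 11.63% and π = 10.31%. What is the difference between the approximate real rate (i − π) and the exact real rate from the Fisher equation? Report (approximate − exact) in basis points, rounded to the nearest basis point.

Approximate: r ≈ 11.630% − 10.310% = 1.3200%
Exact: (1 + 0.1163)/(1 + 0.1031) − 1 = 1.1966%
Error = 1.3200% − 1.1966% = 0.1234% → 12 basis points.

12 basis points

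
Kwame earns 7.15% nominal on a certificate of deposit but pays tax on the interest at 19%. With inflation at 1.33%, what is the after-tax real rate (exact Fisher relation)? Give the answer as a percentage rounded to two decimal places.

4.40%

After-tax nominal return = 7.15% × (1 − 0.19) = 5.7915%.
1 + r = 1.057915 / 1.01330 = 1.044029
After-tax real rate = 1.044029 − 1 → 4.40%.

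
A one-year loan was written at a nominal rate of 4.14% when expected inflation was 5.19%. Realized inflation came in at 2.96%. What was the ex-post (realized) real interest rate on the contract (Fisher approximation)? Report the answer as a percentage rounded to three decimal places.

1.180%

Ex-post: 4.14% − 2.96% = 1.180%
So the realized real rate is 1.180%.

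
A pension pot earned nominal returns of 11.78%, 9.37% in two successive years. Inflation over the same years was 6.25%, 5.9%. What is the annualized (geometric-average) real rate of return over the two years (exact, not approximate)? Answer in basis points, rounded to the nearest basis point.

424 basis points

Compound the nominal returns: 1.1178 × 1.0937 = 1.22253786.
Compound inflation: 1.0625 × 1.0590 = 1.12518750.
Deflate: 1.22253786 / 1.12518750 = 1.08651923.
Annualized real rate = 1.08651923^(1/2) − 1 = 4.2362% → 424 basis points.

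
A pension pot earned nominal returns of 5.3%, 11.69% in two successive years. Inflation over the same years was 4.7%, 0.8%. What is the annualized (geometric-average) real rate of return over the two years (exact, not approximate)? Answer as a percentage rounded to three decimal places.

Nominal growth factor = 1.0530 × 1.1169 = 1.176095700
Price-level growth factor = 1.0470 × 1.0080 = 1.055376000
Real growth factor = 1.176095700 / 1.055376000 = 1.114385489
Annualized real rate = 1.114385489^(1/2) − 1 = 5.56446% → 5.564%.

5.564%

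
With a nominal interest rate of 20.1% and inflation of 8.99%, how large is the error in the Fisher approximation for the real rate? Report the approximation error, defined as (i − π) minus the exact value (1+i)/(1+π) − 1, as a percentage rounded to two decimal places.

0.92%

Approximate: r ≈ 20.100% − 8.990% = 11.1100%
Exact: (1 + 0.2010)/(1 + 0.0899) − 1 = 10.1936%
Error = 11.1100% − 10.1936% = 0.9164% → 0.92%.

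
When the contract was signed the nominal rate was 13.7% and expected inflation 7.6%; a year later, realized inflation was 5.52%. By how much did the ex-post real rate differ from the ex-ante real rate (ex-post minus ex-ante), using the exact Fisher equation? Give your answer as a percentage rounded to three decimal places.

2.083%

Ex-ante: (1 + 0.1370)/(1 + 0.0760) − 1 = 5.6691%
Ex-post: (1 + 0.1370)/(1 + 0.0552) − 1 = 7.7521%
Difference (ex-post − ex-ante) = 2.0829% → 2.083%.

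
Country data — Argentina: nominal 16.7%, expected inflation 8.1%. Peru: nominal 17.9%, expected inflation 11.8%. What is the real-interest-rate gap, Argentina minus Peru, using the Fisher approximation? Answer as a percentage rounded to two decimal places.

Argentina: 16.7% − 8.1% = 8.600%
Peru: 17.9% − 11.8% = 6.100%
Differential = 2.500% → 2.50%.

2.50%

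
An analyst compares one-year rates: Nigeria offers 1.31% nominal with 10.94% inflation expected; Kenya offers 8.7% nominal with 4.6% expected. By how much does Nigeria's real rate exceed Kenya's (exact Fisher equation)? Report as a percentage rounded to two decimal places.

Nigeria: (1 + 0.0131)/(1 + 0.1094) − 1 = -8.6804%
Kenya: (1 + 0.0870)/(1 + 0.0460) − 1 = 3.9197%
Differential = -8.6804% − 3.9197% = -12.6001% → -12.60%.

-12.60%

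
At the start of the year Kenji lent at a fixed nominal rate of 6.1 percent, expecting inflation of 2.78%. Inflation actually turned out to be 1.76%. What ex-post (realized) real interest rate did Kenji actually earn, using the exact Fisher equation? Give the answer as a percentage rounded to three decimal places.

Ex-post: (1 + 0.0610)/(1 + 0.0176) − 1 = 4.2649%
So the realized real rate is 4.265%.

4.265%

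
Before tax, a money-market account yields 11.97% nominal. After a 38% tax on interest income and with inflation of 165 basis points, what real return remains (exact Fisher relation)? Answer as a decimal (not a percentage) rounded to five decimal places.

0.05678

After-tax nominal return = 11.97% × (1 − 0.38) = 7.4214%.
1 + r = 1.074214 / 1.01650 = 1.056777
After-tax real rate = 1.056777 − 1 → 0.05678.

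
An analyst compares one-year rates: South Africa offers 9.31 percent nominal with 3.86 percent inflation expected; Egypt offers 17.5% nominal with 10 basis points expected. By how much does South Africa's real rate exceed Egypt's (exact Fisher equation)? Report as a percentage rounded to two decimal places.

-12.14%

South Africa: (1 + 0.0931)/(1 + 0.0386) − 1 = 5.2474%
Egypt: (1 + 0.1750)/(1 + 0.0010) − 1 = 17.3826%
Differential = 5.2474% − 17.3826% = -12.1352% → -12.14%.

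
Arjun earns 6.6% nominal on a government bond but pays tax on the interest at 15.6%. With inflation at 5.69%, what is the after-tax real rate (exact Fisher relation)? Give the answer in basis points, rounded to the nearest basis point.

After-tax nominal return = 6.6% × (1 − 0.156) = 5.5704%.
1 + r = 1.055704 / 1.05690 = 0.998868
After-tax real rate = 0.998868 − 1 → -11 basis points.

-11 basis points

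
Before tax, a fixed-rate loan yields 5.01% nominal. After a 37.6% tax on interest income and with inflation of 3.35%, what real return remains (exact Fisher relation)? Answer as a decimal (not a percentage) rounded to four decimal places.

-0.0022

After-tax nominal return = 5.01% × (1 − 0.376) = 3.12624%.
1 + r = 1.0312624 / 1.03350 = 0.997835
After-tax real rate = 0.997835 − 1 → -0.0022.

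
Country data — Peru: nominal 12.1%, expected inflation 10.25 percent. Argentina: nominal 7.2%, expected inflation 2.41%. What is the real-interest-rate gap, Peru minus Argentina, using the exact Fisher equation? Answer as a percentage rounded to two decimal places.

Peru: (1 + 0.1210)/(1 + 0.1025) − 1 = 1.6780%
Argentina: (1 + 0.0720)/(1 + 0.0241) − 1 = 4.6773%
Differential = 1.6780% − 4.6773% = -2.9993% → -3.00%.

-3.00%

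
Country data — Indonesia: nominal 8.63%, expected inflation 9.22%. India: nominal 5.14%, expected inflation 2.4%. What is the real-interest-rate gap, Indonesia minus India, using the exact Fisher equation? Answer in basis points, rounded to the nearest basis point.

Indonesia: (1 + 0.0863)/(1 + 0.0922) − 1 = -0.5402%
India: (1 + 0.0514)/(1 + 0.0240) − 1 = 2.6758%
Differential = -0.5402% − 2.6758% = -3.2160% → -322 basis points.

-322 basis points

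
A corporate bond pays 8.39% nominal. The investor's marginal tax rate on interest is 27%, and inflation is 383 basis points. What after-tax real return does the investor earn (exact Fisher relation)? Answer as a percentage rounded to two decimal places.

2.21%

After-tax nominal return = 8.39% × (1 − 0.27) = 6.1247%.
1 + r = 1.061247 / 1.03830 = 1.022101
After-tax real rate = 1.022101 − 1 → 2.21%.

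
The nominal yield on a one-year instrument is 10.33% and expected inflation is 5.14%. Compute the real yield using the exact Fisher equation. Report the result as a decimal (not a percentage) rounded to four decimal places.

By the Fisher identity, 1 + r = (1 + i)/(1 + π).
1 + r = 1.10330 / 1.05140 = 1.049363
r = 1.049363 − 1 = 4.9363%, i.e. 0.0494.

0.0494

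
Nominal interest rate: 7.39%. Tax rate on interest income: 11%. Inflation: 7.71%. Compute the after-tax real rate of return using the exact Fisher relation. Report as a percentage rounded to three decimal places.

After-tax nominal return = 7.39% × (1 − 0.11) = 6.5771%.
1 + r = 1.065771 / 1.07710 = 0.989482
After-tax real rate = 0.989482 − 1 → -1.052%.

-1.052%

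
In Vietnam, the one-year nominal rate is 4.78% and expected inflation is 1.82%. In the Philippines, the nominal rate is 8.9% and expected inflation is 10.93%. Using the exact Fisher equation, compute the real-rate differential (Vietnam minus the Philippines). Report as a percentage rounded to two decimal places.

4.74%

Vietnam: (1 + 0.0478)/(1 + 0.0182) − 1 = 2.9071%
The Philippines: (1 + 0.0890)/(1 + 0.1093) − 1 = -1.8300%
Differential = 2.9071% − (-1.8300%) = 4.7371% → 4.74%.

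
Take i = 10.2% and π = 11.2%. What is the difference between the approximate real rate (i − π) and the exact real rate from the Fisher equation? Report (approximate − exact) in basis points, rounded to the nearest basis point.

-10 basis points

Approximate: r ≈ 10.200% − 11.200% = -1.0000%
Exact: (1 + 0.1020)/(1 + 0.1120) − 1 = -0.8993%
Error = -1.0000% − (-0.8993%) = -0.1007% → -10 basis points.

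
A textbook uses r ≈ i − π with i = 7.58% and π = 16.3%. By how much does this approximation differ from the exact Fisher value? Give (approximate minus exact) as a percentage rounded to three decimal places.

-1.222%

Approximate: r ≈ 7.580% − 16.300% = -8.7200%
Exact: (1 + 0.0758)/(1 + 0.1630) − 1 = -7.4979%
Error = -8.7200% − (-7.4979%) = -1.2221% → -1.222%.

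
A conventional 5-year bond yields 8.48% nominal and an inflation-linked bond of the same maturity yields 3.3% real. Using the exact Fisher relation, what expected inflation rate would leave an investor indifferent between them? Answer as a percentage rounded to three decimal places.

(1 + π) = (1 + i)/(1 + r) = 1.08480 / 1.03300 = 1.0501452
Break-even inflation = 1.0501452 − 1 → 5.015%.

5.015%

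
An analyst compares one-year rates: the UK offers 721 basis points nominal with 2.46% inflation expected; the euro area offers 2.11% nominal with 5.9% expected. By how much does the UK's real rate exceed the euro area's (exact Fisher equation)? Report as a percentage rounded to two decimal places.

The UK: (1 + 0.0721)/(1 + 0.0246) − 1 = 4.6360%
The euro area: (1 + 0.0211)/(1 + 0.0590) − 1 = -3.5788%
Differential = 4.6360% − (-3.5788%) = 8.2148% → 8.21%.

8.21%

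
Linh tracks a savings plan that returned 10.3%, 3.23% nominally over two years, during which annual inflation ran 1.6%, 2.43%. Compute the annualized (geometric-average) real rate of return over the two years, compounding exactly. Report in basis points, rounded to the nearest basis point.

460 basis points

Nominal growth factor = 1.1030 × 1.0323 = 1.13862690
Price-level growth factor = 1.0160 × 1.0243 = 1.04068880
Real growth factor = 1.13862690 / 1.04068880 = 1.09410892
Annualized real rate = 1.09410892^(1/2) − 1 = 4.5997% → 460 basis points.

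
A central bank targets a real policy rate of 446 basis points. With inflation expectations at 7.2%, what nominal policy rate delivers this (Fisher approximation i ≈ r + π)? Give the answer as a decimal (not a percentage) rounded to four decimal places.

i ≈ r + π = 4.46% + 7.2% = 0.1166.

0.1166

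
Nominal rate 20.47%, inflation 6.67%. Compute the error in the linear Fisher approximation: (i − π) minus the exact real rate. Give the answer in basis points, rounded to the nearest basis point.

Approximate: r ≈ 20.470% − 6.670% = 13.8000%
Exact: (1 + 0.2047)/(1 + 0.0667) − 1 = 12.9371%
Error = 13.8000% − 12.9371% = 0.8629% → 86 basis points.

86 basis points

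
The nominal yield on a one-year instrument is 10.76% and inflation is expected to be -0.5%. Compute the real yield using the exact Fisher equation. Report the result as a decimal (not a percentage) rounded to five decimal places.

0.11317

By the Fisher relation, 1 + r = (1 + i)/(1 + π).
1 + r = 1.10760 / 0.99500 = 1.113166
r = 1.113166 − 1 = 11.3166%, i.e. 0.11317.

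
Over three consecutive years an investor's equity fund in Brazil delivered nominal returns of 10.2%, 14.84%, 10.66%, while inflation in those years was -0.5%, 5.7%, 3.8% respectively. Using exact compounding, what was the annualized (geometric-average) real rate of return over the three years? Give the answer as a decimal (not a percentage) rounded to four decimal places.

Nominal growth factor = 1.1020 × 1.1484 × 1.1066 = 1.40044302
Price-level growth factor = 0.9950 × 1.0570 × 1.0380 = 1.09168017
Real growth factor = 1.40044302 / 1.09168017 = 1.28283270
Annualized real rate = 1.28283270^(1/3) − 1 = 8.6567% → 0.0866.

0.0866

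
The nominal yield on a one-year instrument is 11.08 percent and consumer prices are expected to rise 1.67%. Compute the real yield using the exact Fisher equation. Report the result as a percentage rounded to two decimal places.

9.26%

By the Fisher identity, 1 + r = (1 + i)/(1 + π).
1 + r = 1.11080 / 1.01670 = 1.092554
r = 1.092554 − 1 = 9.2554%, i.e. 9.26%.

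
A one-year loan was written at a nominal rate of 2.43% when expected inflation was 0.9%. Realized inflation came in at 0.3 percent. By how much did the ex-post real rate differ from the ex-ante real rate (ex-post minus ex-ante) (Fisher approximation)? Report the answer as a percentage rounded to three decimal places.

Ex-ante: 2.43% − 0.9% = 1.530%
Ex-post: 2.43% − 0.3% = 2.130%
Difference (ex-post − ex-ante) = 0.6000% → 0.600%.

0.600%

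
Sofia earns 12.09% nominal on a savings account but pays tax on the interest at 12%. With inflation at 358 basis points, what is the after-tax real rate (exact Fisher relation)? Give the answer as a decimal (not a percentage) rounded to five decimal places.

After-tax nominal return = 12.09% × (1 − 0.12) = 10.6392%.
1 + r = 1.106392 / 1.03580 = 1.068152
After-tax real rate = 1.068152 − 1 → 0.06815.

0.06815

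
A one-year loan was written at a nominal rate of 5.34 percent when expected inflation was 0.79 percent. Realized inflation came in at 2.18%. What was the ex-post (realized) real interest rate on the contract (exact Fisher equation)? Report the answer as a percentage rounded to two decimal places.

3.09%

Ex-post: (1 + 0.0534)/(1 + 0.0218) − 1 = 3.0926%
So the realized real rate is 3.09%.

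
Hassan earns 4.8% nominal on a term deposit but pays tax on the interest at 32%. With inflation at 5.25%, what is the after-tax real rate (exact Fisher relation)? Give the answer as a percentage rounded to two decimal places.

After-tax nominal return = 4.8% × (1 − 0.32) = 3.2640%.
1 + r = 1.03264 / 1.05250 = 0.981131
After-tax real rate = 0.981131 − 1 → -1.89%.

-1.89%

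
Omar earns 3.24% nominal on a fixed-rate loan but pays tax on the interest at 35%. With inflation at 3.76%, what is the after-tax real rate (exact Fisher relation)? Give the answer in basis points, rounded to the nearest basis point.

-159 basis points

After-tax nominal return = 3.24% × (1 − 0.35) = 2.1060%.
1 + r = 1.02106 / 1.03760 = 0.984059
After-tax real rate = 0.984059 − 1 → -159 basis points.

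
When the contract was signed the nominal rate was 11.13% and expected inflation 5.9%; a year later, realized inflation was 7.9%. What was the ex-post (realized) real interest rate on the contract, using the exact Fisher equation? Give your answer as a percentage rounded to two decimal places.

Ex-post: (1 + 0.1113)/(1 + 0.0790) − 1 = 2.9935%
So the realized real rate is 2.99%.

2.99%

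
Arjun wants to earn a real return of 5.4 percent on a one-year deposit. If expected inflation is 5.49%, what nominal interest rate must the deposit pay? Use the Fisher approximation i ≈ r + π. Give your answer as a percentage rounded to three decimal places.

10.890%

i ≈ r + π = 5.4% + 5.49% = 10.890%.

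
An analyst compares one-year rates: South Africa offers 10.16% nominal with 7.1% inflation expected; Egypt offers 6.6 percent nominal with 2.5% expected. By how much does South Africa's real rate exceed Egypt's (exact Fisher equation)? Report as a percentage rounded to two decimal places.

South Africa: (1 + 0.1016)/(1 + 0.0710) − 1 = 2.8571%
Egypt: (1 + 0.0660)/(1 + 0.0250) − 1 = 4.0000%
Differential = 2.8571% − 4.0000% = -1.1429% → -1.14%.

-1.14%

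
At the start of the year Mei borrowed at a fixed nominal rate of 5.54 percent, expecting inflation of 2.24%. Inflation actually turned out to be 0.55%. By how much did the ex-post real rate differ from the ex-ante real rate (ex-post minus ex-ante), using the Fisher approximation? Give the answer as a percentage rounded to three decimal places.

Ex-ante: 5.54% − 2.24% = 3.300%
Ex-post: 5.54% − 0.55% = 4.990%
Difference (ex-post − ex-ante) = 1.6900% → 1.690%.

1.690%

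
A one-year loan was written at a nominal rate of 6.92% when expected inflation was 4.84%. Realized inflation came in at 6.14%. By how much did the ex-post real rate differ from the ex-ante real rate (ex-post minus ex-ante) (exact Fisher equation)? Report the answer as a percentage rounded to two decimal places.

-1.25%

Ex-ante: (1 + 0.0692)/(1 + 0.0484) − 1 = 1.9840%
Ex-post: (1 + 0.0692)/(1 + 0.0614) − 1 = 0.7349%
Difference (ex-post − ex-ante) = -1.2491% → -1.25%.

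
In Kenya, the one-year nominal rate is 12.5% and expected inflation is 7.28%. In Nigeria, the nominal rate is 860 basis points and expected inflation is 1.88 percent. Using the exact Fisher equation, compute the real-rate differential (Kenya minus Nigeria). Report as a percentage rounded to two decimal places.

-1.73%

Kenya: (1 + 0.1250)/(1 + 0.0728) − 1 = 4.8658%
Nigeria: (1 + 0.0860)/(1 + 0.0188) − 1 = 6.5960%
Differential = 4.8658% − 6.5960% = -1.7302% → -1.73%.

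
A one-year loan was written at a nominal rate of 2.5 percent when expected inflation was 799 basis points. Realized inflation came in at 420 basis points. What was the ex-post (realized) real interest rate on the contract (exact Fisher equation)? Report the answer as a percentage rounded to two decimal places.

Ex-post: (1 + 0.0250)/(1 + 0.0420) − 1 = -1.6315%
So the realized real rate is -1.63%.

-1.63%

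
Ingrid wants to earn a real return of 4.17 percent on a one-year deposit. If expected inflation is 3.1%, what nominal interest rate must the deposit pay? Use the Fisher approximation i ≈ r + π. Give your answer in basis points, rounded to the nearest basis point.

i ≈ r + π = 4.17% + 3.1% = 727 basis points.

727 basis points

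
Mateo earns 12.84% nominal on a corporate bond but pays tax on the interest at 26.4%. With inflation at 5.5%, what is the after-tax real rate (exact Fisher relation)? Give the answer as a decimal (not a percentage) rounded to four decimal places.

After-tax nominal return = 12.84% × (1 − 0.264) = 9.45024%.
1 + r = 1.0945024 / 1.05500 = 1.037443
After-tax real rate = 1.037443 − 1 → 0.0374.

0.0374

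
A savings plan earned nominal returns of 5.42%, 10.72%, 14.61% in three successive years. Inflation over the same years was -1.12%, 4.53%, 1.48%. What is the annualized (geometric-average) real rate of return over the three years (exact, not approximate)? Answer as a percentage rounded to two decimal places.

8.45%

Nominal growth factor = 1.0542 × 1.1072 × 1.1461 = 1.33773966
Price-level growth factor = 0.9888 × 1.0453 × 1.0148 = 1.04888981
Real growth factor = 1.33773966 / 1.04888981 = 1.27538626
Annualized real rate = 1.27538626^(1/3) − 1 = 8.4461% → 8.45%.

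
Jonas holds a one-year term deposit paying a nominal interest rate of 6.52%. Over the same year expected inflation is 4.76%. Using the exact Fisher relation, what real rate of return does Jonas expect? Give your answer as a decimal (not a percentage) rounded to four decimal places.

0.0168

1 + r = 1.06520 / 1.04760 = 1.016800
r = 1.016800 − 1 = 1.6800%, i.e. 0.0168.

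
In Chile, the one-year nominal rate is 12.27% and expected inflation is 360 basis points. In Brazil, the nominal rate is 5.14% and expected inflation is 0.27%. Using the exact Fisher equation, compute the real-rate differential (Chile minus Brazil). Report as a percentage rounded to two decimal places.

3.51%

Chile: (1 + 0.1227)/(1 + 0.0360) − 1 = 8.3687%
Brazil: (1 + 0.0514)/(1 + 0.0027) − 1 = 4.8569%
Differential = 8.3687% − 4.8569% = 3.5118% → 3.51%.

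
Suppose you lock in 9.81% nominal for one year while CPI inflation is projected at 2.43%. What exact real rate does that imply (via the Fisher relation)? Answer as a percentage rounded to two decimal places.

By the Fisher relation, 1 + r = (1 + i)/(1 + π).
1 + r = 1.09810 / 1.02430 = 1.072049
r = 1.072049 − 1 = 7.2049%, i.e. 7.20%.

7.20%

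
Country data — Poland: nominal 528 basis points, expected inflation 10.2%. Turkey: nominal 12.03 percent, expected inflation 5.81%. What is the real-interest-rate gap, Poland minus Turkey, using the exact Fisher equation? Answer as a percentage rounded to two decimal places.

-10.34%

Poland: (1 + 0.0528)/(1 + 0.1020) − 1 = -4.4646%
Turkey: (1 + 0.1203)/(1 + 0.0581) − 1 = 5.8785%
Differential = -4.4646% − 5.8785% = -10.3431% → -10.34%.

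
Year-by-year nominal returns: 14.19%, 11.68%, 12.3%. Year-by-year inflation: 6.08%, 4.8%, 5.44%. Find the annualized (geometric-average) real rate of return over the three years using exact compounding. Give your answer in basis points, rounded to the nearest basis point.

690 basis points

Nominal growth factor = 1.1419 × 1.1168 × 1.1230 = 1.43213261
Price-level growth factor = 1.0608 × 1.0480 × 1.0544 = 1.17219588
Real growth factor = 1.43213261 / 1.17219588 = 1.22175196
Annualized real rate = 1.22175196^(1/3) − 1 = 6.9041% → 690 basis points.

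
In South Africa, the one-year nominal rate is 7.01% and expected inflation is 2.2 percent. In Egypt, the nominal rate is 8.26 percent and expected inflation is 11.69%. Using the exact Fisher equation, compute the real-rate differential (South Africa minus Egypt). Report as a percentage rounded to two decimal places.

7.78%

South Africa: (1 + 0.0701)/(1 + 0.0220) − 1 = 4.7065%
Egypt: (1 + 0.0826)/(1 + 0.1169) − 1 = -3.0710%
Differential = 4.7065% − (-3.0710%) = 7.7775% → 7.78%.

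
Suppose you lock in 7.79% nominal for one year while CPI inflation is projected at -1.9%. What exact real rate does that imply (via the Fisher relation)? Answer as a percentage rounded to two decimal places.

1 + r = 1.07790 / 0.98100 = 1.098777
r = 1.098777 − 1 = 9.8777%, i.e. 9.88%.

9.88%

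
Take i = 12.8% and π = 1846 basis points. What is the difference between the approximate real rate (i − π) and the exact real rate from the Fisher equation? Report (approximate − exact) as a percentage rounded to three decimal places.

-0.882%

Approximate: r ≈ 12.800% − 18.460% = -5.6600%
Exact: (1 + 0.1280)/(1 + 0.1846) − 1 = -4.7780%
Error = -5.6600% − (-4.7780%) = -0.8820% → -0.882%.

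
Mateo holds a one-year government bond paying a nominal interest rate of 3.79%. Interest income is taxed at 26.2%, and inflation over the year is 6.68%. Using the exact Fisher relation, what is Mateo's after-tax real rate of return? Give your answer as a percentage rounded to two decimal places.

After-tax nominal return = 3.79% × (1 − 0.262) = 2.79702%.
1 + r = 1.0279702 / 1.06680 = 0.963602
After-tax real rate = 0.963602 − 1 → -3.64%.

-3.64%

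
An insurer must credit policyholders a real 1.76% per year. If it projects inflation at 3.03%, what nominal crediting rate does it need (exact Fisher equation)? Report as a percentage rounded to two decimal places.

4.84%

(1 + i) = (1 + r)(1 + π) = 1.01760 × 1.03030 = 1.04843328
i = 1.04843328 − 1, so the required nominal rate is 4.84%.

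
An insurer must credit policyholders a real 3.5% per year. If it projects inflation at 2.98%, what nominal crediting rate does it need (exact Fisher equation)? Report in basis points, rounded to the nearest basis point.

(1 + i) = (1 + r)(1 + π) = 1.03500 × 1.02980 = 1.065843
i = 1.065843 − 1, so the required nominal rate is 658 basis points.

658 basis points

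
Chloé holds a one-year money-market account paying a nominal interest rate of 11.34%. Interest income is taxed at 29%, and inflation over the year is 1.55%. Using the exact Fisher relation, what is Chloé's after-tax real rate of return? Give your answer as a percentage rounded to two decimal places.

After-tax nominal return = 11.34% × (1 − 0.29) = 8.0514%.
1 + r = 1.080514 / 1.01550 = 1.064022
After-tax real rate = 1.064022 − 1 → 6.40%.

6.40%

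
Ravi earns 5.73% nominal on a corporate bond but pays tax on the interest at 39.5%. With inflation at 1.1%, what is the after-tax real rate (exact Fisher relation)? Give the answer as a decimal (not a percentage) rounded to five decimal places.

After-tax nominal return = 5.73% × (1 − 0.395) = 3.46665%.
1 + r = 1.0346665 / 1.01100 = 1.023409
After-tax real rate = 1.023409 − 1 → 0.02341.

0.02341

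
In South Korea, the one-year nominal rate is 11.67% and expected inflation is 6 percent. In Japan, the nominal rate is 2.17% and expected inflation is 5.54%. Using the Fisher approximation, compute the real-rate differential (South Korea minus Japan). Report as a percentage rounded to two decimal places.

South Korea: 11.67% − 6% = 5.670%
Japan: 2.17% − 5.54% = -3.370%
Differential = 9.040% → 9.04%.

9.04%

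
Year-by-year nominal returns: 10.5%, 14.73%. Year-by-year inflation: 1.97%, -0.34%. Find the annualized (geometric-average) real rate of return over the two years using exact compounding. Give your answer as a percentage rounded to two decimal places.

Nominal growth factor = 1.1050 × 1.1473 = 1.26776650
Price-level growth factor = 1.0197 × 0.9966 = 1.01623302
Real growth factor = 1.26776650 / 1.01623302 = 1.24751556
Annualized real rate = 1.24751556^(1/2) − 1 = 11.6922% → 11.69%.

11.69%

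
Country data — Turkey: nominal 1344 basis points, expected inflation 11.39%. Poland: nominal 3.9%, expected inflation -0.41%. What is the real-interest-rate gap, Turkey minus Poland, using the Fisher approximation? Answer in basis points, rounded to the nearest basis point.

-226 basis points

Turkey: 13.44% − 11.39% = 2.050%
Poland: 3.9% − (-0.41%) = 4.310%
Differential = -2.260% → -226 basis points.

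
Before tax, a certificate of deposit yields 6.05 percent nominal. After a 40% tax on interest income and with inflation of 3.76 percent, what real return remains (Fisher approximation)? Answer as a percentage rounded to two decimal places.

-0.13%

After-tax nominal return = 6.05% × (1 − 0.4) = 3.6300%.
r ≈ 3.6300% − 3.76% → -0.13%.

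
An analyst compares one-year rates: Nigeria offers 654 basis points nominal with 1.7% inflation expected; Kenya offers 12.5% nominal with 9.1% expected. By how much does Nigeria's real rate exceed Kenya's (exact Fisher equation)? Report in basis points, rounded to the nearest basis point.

164 basis points

Nigeria: (1 + 0.0654)/(1 + 0.0170) − 1 = 4.7591%
Kenya: (1 + 0.1250)/(1 + 0.0910) − 1 = 3.1164%
Differential = 4.7591% − 3.1164% = 1.6427% → 164 basis points.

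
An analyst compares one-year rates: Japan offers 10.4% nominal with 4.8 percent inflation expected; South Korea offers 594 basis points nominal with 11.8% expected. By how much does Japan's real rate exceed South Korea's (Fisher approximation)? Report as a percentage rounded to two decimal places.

11.46%

Japan: 10.4% − 4.8% = 5.600%
South Korea: 5.94% − 11.8% = -5.860%
Differential = 11.460% → 11.46%.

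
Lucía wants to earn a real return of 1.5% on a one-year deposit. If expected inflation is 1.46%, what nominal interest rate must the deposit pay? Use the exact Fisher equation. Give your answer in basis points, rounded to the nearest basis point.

298 basis points

(1 + i) = (1 + r)(1 + π) = 1.01500 × 1.01460 = 1.029819
i = 1.029819 − 1, so the required nominal rate is 298 basis points.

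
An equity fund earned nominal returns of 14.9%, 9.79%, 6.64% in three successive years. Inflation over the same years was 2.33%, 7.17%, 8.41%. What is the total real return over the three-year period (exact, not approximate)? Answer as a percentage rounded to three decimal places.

13.151%

Nominal growth factor = 1.1490 × 1.0979 × 1.0664 = 1.345250
Price-level growth factor = 1.0233 × 1.0717 × 1.0841 = 1.188901
Real growth factor = 1.345250 / 1.188901 = 1.131507
Total real return = 1.131507 − 1 → 13.151%.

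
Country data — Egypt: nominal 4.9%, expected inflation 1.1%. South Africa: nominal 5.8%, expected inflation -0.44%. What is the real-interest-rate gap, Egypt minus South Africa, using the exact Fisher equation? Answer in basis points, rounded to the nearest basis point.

-251 basis points

Egypt: (1 + 0.0490)/(1 + 0.0110) − 1 = 3.7587%
South Africa: (1 + 0.0580)/(1 − 0.0044) − 1 = 6.2676%
Differential = 3.7587% − 6.2676% = -2.5089% → -251 basis points.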